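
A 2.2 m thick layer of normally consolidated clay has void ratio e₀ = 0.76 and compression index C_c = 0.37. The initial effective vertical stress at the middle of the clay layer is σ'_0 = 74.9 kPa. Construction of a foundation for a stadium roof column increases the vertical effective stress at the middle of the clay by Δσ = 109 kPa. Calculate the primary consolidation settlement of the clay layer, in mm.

S_c ≈ 180 mm

Final effective stress: σ'_f = σ'_0 + Δσ = 74.9 + 109 = 183.9 kPa.
Normally consolidated clay, so the full stress increment lies on the virgin compression line:
S_c = C_c·H/(1+e₀)·log₁₀(σ'_f/σ'_0) = 0.37×2.2/(1+0.76)×log₁₀(183.9/74.9)
    = 0.4625 × 0.3901 = 0.1804 m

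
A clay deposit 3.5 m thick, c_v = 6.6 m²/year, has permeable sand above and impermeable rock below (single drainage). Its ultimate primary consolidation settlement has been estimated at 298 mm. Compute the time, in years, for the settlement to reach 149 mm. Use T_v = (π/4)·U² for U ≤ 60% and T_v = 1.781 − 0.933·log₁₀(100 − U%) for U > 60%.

Drainage path length: H_d = H = 3.5 m (single drainage).
U = S(t)/S_ult = 149/298 = 0.5.
U ≤ 60%: T_v = (π/4)·U² = (π/4)×0.5² = 0.19635.
t = T_v·H_d²/c_v = 0.19635×3.5²/6.6 = 0.3644 years.

t ≈ 0.364 years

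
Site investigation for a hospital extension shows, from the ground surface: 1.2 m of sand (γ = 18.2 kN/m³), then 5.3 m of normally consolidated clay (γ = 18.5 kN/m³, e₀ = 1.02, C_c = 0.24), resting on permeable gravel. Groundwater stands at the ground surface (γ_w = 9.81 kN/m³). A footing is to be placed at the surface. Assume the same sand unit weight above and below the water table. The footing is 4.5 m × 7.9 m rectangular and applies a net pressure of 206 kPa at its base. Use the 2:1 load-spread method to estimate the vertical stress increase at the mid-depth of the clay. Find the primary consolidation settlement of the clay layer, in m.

S_c ≈ 0.323 m

Mid-depth of clay below the ground surface: z = 1.2 + 5.3/2 = 3.85 m.
Total vertical stress at mid-clay: σ_v = 18.2×1.2 + 18.5×2.65 = 70.865 kPa.
Pore pressure: u = 9.81×(3.85 − 0) = 37.769 kPa.
Initial effective stress: σ'_0 = σ_v − u = 70.865 − 37.769 = 33.096 kPa.
Stress increase at mid-clay by the 2:1 spreading method:
Δσ = qBL/((B+z)(L+z)) = 206×4.5×7.9/((4.5+3.85)(7.9+3.85)) = 74.642 kPa
Final effective stress: σ'_f = σ'_0 + Δσ = 33.096 + 74.642 = 107.74 kPa.
Normally consolidated clay, so the full stress increment lies on the virgin compression line:
S_c = C_c·H/(1+e₀)·log₁₀(σ'_f/σ'_0) = 0.24×5.3/(1+1.02)×log₁₀(107.74/33.096)
    = 0.6297 × 0.5126 = 0.3228 m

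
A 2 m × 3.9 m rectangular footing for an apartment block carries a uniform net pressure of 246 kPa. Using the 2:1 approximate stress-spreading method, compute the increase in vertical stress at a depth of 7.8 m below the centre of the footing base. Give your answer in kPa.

Δσ_z ≈ 16.7 kPa

By the 2:1 method the load spreads at 1 horizontal : 2 vertical, so at depth z the loaded area has grown by z in each plan dimension:
Δσ = qBL/((B+z)(L+z)) = 246×2×3.9/((2+7.8)(3.9+7.8)) = 16.735 kPa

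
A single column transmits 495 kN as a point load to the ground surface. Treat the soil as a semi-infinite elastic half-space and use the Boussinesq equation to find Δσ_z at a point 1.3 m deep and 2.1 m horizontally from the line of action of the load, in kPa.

Boussinesq vertical stress below a point load on an elastic half-space:
Δσ_z = 3P/(2πz²) · [1 + (r/z)²]^(−5/2)
r/z = 2.1/1.3 = 1.6154; [1+(r/z)²]^(−5/2) = 0.040401.
Δσ_z = 3×495/(2π×1.3²) × 0.040401 = 139.85 × 0.040401 = 5.65 kPa

Δσ_z ≈ 5.65 kPa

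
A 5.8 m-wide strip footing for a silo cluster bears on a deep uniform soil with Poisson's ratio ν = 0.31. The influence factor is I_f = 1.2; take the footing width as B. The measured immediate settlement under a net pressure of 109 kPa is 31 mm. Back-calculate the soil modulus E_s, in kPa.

S_e = q·B·(1−ν²)/E_s · I_f  ⇒  E_s = q·B·(1−ν²)·I_f / S_e.
E_s = 109 × 5.8 × 0.9039 × 1.2 / 0.031 = 22120 kPa

E_s ≈ 22100 kPa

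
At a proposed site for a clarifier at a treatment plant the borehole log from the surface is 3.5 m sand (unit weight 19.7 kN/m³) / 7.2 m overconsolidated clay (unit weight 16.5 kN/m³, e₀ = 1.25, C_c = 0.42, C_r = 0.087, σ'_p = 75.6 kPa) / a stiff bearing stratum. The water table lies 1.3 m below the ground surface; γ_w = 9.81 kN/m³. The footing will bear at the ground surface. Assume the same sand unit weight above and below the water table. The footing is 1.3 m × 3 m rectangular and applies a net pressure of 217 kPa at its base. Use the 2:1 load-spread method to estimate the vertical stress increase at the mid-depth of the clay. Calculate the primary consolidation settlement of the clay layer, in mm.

S_c ≈ 50.2 mm

Mid-depth of clay below the ground surface: z = 3.5 + 7.2/2 = 7.1 m.
Total vertical stress at mid-clay: σ_v = 19.7×3.5 + 16.5×3.6 = 128.35 kPa.
Pore pressure: u = 9.81×(7.1 − 1.3) = 56.898 kPa.
Initial effective stress: σ'_0 = σ_v − u = 128.35 − 56.898 = 71.452 kPa.
Stress increase at mid-clay by the 2:1 spreading method:
Δσ = qBL/((B+z)(L+z)) = 217×1.3×3/((1.3+7.1)(3+7.1)) = 9.9752 kPa
Final effective stress: σ'_f = 71.452 + 9.9752 = 81.427 kPa.
σ'_f = 81.427 > σ'_p = 75.6 kPa, so the stress path crosses the preconsolidation pressure — recompression up to σ'_p, then virgin compression beyond:
S_c = H/(1+e₀)·[C_r·log₁₀(σ'_p/σ'_0) + C_c·log₁₀(σ'_f/σ'_p)]
    = 7.2/2.25 × [0.087×log₁₀(75.6/71.452) + 0.42×log₁₀(81.427/75.6)]
    = 3.2 × [0.0021321 + 0.013544] = 0.05016 m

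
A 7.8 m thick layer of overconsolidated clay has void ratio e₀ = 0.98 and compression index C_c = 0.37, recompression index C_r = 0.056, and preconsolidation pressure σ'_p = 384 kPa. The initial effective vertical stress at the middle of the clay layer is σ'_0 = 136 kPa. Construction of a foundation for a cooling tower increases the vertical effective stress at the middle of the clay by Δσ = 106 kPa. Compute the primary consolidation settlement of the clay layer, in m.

S_c ≈ 0.0552 m

Final effective stress: σ'_f = 136 + 106 = 242 kPa.
σ'_f = 242 ≤ σ'_p = 384 kPa, so the clay remains overconsolidated and only the recompression index applies:
S_c = C_r·H/(1+e₀)·log₁₀(σ'_f/σ'_0) = 0.056×7.8/1.98×log₁₀(242/136)
    = 0.22061 × 0.25028 = 0.05521 m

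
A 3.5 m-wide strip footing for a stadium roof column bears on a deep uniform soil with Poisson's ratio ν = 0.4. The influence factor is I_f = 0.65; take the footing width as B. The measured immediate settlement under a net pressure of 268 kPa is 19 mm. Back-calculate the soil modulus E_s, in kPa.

S_e = q·B·(1−ν²)/E_s · I_f  ⇒  E_s = q·B·(1−ν²)·I_f / S_e.
E_s = 268 × 3.5 × 0.84 × 0.65 / 0.019 = 26960 kPa

E_s ≈ 27000 kPa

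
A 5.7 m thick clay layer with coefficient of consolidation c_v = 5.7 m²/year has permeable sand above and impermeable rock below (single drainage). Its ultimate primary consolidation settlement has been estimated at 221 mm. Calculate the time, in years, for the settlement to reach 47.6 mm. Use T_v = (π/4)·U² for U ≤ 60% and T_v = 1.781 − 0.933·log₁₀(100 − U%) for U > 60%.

t ≈ 0.208 years

Drainage path length: H_d = H = 5.7 m (single drainage).
U = S(t)/S_ult = 47.6/221 = 0.2154.
U ≤ 60%: T_v = (π/4)·U² = (π/4)×0.21538² = 0.036435.
t = T_v·H_d²/c_v = 0.036435×5.7²/5.7 = 0.2077 years.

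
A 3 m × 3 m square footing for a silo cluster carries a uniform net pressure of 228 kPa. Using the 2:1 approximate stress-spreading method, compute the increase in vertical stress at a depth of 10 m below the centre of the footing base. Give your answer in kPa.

By the 2:1 method the load spreads at 1 horizontal : 2 vertical, so at depth z the loaded area has grown by z in each plan dimension:
Δσ = qBL/((B+z)(L+z)) = 228×3×3/((3+10)(3+10)) = 12.142 kPa

Δσ_z ≈ 12.1 kPa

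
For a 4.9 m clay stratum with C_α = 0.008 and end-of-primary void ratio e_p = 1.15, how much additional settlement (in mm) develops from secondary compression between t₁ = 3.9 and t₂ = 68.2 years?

S_s ≈ 22.7 mm

Secondary compression: S_s = C_α·H/(1+e_p)·log₁₀(t₂/t₁)
S_s = 0.008×4.9/(1+1.15)×log₁₀(68.2/3.9)
    = 0.01823 × 1.243 = 0.02266 m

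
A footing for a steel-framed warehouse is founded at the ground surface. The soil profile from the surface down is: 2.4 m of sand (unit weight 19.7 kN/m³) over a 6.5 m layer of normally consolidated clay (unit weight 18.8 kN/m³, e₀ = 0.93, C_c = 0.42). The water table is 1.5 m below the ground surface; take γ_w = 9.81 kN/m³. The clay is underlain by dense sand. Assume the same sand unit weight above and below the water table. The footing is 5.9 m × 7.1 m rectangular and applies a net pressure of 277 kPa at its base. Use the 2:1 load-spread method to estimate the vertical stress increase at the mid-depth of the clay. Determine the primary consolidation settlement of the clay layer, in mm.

Mid-depth of clay below the ground surface: z = 2.4 + 6.5/2 = 5.65 m.
Total vertical stress at mid-clay: σ_v = 19.7×2.4 + 18.8×3.25 = 108.38 kPa.
Pore pressure: u = 9.81×(5.65 − 1.5) = 40.712 kPa.
Initial effective stress: σ'_0 = σ_v − u = 108.38 − 40.712 = 67.668 kPa.
Stress increase at mid-clay by the 2:1 spreading method:
Δσ = qBL/((B+z)(L+z)) = 277×5.9×7.1/((5.9+5.65)(7.1+5.65)) = 78.795 kPa
Final effective stress: σ'_f = σ'_0 + Δσ = 67.668 + 78.795 = 146.46 kPa.
Normally consolidated clay, so the full stress increment lies on the virgin compression line:
S_c = C_c·H/(1+e₀)·log₁₀(σ'_f/σ'_0) = 0.42×6.5/(1+0.93)×log₁₀(146.46/67.668)
    = 1.4145 × 0.33534 = 0.4743 m

S_c ≈ 474 mm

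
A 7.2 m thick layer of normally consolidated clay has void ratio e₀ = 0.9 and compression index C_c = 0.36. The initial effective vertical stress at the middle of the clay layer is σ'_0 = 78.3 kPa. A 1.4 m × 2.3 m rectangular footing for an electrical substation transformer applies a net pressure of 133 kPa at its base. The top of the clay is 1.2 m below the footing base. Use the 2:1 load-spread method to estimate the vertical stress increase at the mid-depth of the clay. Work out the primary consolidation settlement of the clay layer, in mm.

Mid-depth of clay below the footing base: z = 1.2 + 7.2/2 = 4.8 m.
Stress increase at mid-clay by the 2:1 spreading method:
Δσ = qBL/((B+z)(L+z)) = 133×1.4×2.3/((1.4+4.8)(2.3+4.8)) = 9.7288 kPa
Final effective stress: σ'_f = σ'_0 + Δσ = 78.3 + 9.7288 = 88.029 kPa.
Normally consolidated clay, so the full stress increment lies on the virgin compression line:
S_c = C_c·H/(1+e₀)·log₁₀(σ'_f/σ'_0) = 0.36×7.2/(1+0.9)×log₁₀(88.029/78.3)
    = 1.3642 × 0.050864 = 0.06939 m

S_c ≈ 69.4 mm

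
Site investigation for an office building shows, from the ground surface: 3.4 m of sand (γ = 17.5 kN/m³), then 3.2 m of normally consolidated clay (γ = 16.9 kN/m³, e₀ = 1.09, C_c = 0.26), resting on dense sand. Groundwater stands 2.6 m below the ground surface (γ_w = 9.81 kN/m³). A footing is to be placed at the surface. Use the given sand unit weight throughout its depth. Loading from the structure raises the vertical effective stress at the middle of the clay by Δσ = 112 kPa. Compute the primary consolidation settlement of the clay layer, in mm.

S_c ≈ 177 mm

Mid-depth of clay below the ground surface: z = 3.4 + 3.2/2 = 5 m.
Total vertical stress at mid-clay: σ_v = 17.5×3.4 + 16.9×1.6 = 86.54 kPa.
Pore pressure: u = 9.81×(5 − 2.6) = 23.544 kPa.
Initial effective stress: σ'_0 = σ_v − u = 86.54 − 23.544 = 62.996 kPa.
Final effective stress: σ'_f = σ'_0 + Δσ = 62.996 + 112 = 175 kPa.
Normally consolidated clay, so the full stress increment lies on the virgin compression line:
S_c = C_c·H/(1+e₀)·log₁₀(σ'_f/σ'_0) = 0.26×3.2/(1+1.09)×log₁₀(175/62.996)
    = 0.39809 × 0.44373 = 0.1766 m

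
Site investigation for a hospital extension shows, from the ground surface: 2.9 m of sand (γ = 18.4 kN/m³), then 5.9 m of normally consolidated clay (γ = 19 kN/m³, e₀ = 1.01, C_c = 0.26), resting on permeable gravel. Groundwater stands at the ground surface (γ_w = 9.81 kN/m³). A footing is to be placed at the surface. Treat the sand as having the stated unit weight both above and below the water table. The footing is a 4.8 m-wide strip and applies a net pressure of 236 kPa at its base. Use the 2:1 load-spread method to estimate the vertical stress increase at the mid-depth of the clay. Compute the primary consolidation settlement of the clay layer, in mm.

S_c ≈ 369 mm

Mid-depth of clay below the ground surface: z = 2.9 + 5.9/2 = 5.85 m.
Total vertical stress at mid-clay: σ_v = 18.4×2.9 + 19×2.95 = 109.41 kPa.
Pore pressure: u = 9.81×(5.85 − 0) = 57.389 kPa.
Initial effective stress: σ'_0 = σ_v − u = 109.41 − 57.389 = 52.021 kPa.
Stress increase at mid-clay by the 2:1 spreading method:
Δσ = qB/(B+z) = 236×4.8/(4.8+5.85) = 106.37 kPa
Final effective stress: σ'_f = σ'_0 + Δσ = 52.021 + 106.37 = 158.39 kPa.
Normally consolidated clay, so the full stress increment lies on the virgin compression line:
S_c = C_c·H/(1+e₀)·log₁₀(σ'_f/σ'_0) = 0.26×5.9/(1+1.01)×log₁₀(158.39/52.021)
    = 0.76318 × 0.48355 = 0.369 m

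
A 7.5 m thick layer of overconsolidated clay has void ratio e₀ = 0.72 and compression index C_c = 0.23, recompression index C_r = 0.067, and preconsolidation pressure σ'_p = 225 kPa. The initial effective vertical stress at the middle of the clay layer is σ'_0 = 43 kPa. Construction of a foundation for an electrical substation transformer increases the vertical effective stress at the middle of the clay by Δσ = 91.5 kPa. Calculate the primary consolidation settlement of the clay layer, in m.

Final effective stress: σ'_f = 43 + 91.5 = 134.5 kPa.
σ'_f = 134.5 ≤ σ'_p = 225 kPa, so the clay remains overconsolidated and only the recompression index applies:
S_c = C_r·H/(1+e₀)·log₁₀(σ'_f/σ'_0) = 0.067×7.5/1.72×log₁₀(134.5/43)
    = 0.29215 × 0.49525 = 0.1447 m

S_c ≈ 0.145 m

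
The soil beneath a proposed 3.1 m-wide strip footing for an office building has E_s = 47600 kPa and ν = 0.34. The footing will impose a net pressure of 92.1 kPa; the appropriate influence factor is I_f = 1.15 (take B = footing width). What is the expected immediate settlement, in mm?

Immediate (elastic) settlement: S_e = q·B·(1−ν²)/E_s · I_f.
S_e = 92.1 × 3.1 × (1 − 0.34²) / 47600 × 1.15
    = 92.1 × 3.1 × 0.8844 / 47600 × 1.15
    = 0.0061 m = 6.1 mm

S_e ≈ 6.1 mm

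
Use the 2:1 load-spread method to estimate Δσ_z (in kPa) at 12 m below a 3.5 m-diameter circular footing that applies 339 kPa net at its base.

By the 2:1 method the load spreads at 1 horizontal : 2 vertical, so at depth z the loaded area has grown by z in each plan dimension:
Δσ ≈ qD²/(D+z)² = 339×3.5²/(3.5+12)² = 17.285 kPa

Δσ_z ≈ 17.3 kPa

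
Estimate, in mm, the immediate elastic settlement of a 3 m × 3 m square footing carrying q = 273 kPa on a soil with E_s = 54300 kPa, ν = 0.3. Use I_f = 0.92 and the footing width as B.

S_e ≈ 12.6 mm

Immediate (elastic) settlement: S_e = q·B·(1−ν²)/E_s · I_f.
S_e = 273 × 3 × (1 − 0.3²) / 54300 × 0.92
    = 273 × 3 × 0.91 / 54300 × 0.92
    = 0.01263 m = 12.63 mm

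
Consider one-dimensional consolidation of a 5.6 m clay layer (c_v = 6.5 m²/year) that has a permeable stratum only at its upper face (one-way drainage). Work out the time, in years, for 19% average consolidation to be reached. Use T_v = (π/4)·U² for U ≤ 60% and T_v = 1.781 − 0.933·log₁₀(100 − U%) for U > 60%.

Drainage path length: H_d = H = 5.6 m (single drainage).
U ≤ 60%: T_v = (π/4)·U² = (π/4)×0.19² = 0.028353.
t = T_v·H_d²/c_v = 0.028353×5.6²/6.5 = 0.1368 years.

t ≈ 0.137 years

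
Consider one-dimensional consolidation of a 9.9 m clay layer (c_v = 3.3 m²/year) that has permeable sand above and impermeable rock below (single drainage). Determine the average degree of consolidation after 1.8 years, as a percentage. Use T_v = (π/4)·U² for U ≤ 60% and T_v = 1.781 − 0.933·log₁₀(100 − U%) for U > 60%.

U ≈ 27.8 %

Drainage path length: H_d = H = 9.9 m (single drainage).
T_v = c_v·t/H_d² = 3.3×1.8/9.9² = 0.060606.
T_v = 0.060606 corresponds to the U ≤ 60% branch:
U = √(4T_v/π) = 0.2778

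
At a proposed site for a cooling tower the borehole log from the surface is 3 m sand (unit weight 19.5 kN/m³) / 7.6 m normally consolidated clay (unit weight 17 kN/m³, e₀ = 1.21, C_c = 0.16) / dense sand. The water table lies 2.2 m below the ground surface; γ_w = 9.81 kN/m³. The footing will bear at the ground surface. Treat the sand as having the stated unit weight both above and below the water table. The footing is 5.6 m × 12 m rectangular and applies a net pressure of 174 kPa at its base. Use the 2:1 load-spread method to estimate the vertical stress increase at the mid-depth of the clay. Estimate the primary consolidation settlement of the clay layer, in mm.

S_c ≈ 119 mm

Mid-depth of clay below the ground surface: z = 3 + 7.6/2 = 6.8 m.
Total vertical stress at mid-clay: σ_v = 19.5×3 + 17×3.8 = 123.1 kPa.
Pore pressure: u = 9.81×(6.8 − 2.2) = 45.126 kPa.
Initial effective stress: σ'_0 = σ_v − u = 123.1 − 45.126 = 77.974 kPa.
Stress increase at mid-clay by the 2:1 spreading method:
Δσ = qBL/((B+z)(L+z)) = 174×5.6×12/((5.6+6.8)(12+6.8)) = 50.158 kPa
Final effective stress: σ'_f = σ'_0 + Δσ = 77.974 + 50.158 = 128.13 kPa.
Normally consolidated clay, so the full stress increment lies on the virgin compression line:
S_c = C_c·H/(1+e₀)·log₁₀(σ'_f/σ'_0) = 0.16×7.6/(1+1.21)×log₁₀(128.13/77.974)
    = 0.55023 × 0.2157 = 0.1187 m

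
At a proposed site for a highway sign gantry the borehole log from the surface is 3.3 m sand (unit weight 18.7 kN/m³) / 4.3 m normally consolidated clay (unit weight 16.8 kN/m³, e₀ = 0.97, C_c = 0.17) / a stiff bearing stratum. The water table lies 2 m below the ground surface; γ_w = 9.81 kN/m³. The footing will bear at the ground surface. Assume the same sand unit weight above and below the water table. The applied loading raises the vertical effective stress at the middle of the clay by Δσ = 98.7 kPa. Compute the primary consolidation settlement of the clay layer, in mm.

S_c ≈ 150 mm

Mid-depth of clay below the ground surface: z = 3.3 + 4.3/2 = 5.45 m.
Total vertical stress at mid-clay: σ_v = 18.7×3.3 + 16.8×2.15 = 97.83 kPa.
Pore pressure: u = 9.81×(5.45 − 2) = 33.845 kPa.
Initial effective stress: σ'_0 = σ_v − u = 97.83 − 33.845 = 63.985 kPa.
Final effective stress: σ'_f = σ'_0 + Δσ = 63.985 + 98.7 = 162.69 kPa.
Normally consolidated clay, so the full stress increment lies on the virgin compression line:
S_c = C_c·H/(1+e₀)·log₁₀(σ'_f/σ'_0) = 0.17×4.3/(1+0.97)×log₁₀(162.69/63.985)
    = 0.37107 × 0.40528 = 0.1504 m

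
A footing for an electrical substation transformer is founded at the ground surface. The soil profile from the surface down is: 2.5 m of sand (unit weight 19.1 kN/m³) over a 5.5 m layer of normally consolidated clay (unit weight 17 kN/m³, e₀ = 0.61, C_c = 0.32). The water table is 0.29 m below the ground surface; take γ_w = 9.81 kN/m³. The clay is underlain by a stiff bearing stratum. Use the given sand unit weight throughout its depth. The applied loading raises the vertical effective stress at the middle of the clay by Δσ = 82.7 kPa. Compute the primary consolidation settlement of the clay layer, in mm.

S_c ≈ 490 mm

Mid-depth of clay below the ground surface: z = 2.5 + 5.5/2 = 5.25 m.
Total vertical stress at mid-clay: σ_v = 19.1×2.5 + 17×2.75 = 94.5 kPa.
Pore pressure: u = 9.81×(5.25 − 0.29) = 48.658 kPa.
Initial effective stress: σ'_0 = σ_v − u = 94.5 − 48.658 = 45.842 kPa.
Final effective stress: σ'_f = σ'_0 + Δσ = 45.842 + 82.7 = 128.54 kPa.
Normally consolidated clay, so the full stress increment lies on the virgin compression line:
S_c = C_c·H/(1+e₀)·log₁₀(σ'_f/σ'_0) = 0.32×5.5/(1+0.61)×log₁₀(128.54/45.842)
    = 1.0932 × 0.44777 = 0.4895 m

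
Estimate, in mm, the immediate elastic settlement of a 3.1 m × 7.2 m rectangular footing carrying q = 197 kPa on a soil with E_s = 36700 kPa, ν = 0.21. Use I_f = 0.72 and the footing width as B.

S_e ≈ 11.5 mm

Immediate (elastic) settlement: S_e = q·B·(1−ν²)/E_s · I_f.
S_e = 197 × 3.1 × (1 − 0.21²) / 36700 × 0.72
    = 197 × 3.1 × 0.9559 / 36700 × 0.72
    = 0.01145 m = 11.45 mm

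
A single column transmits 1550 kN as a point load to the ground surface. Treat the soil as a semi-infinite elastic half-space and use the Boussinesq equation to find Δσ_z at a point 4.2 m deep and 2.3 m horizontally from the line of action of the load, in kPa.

Boussinesq vertical stress below a point load on an elastic half-space:
Δσ_z = 3P/(2πz²) · [1 + (r/z)²]^(−5/2)
r/z = 2.3/4.2 = 0.54762; [1+(r/z)²]^(−5/2) = 0.51908.
Δσ_z = 3×1550/(2π×4.2²) × 0.51908 = 41.954 × 0.51908 = 21.78 kPa

Δσ_z ≈ 21.8 kPa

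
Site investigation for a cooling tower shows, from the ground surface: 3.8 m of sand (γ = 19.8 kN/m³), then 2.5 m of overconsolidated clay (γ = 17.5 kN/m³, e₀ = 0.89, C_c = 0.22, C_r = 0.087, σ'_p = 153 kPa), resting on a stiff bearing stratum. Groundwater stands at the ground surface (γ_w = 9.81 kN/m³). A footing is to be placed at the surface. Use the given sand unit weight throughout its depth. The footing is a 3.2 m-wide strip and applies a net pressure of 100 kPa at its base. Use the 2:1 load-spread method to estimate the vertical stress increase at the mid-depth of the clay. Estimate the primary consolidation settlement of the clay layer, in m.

Mid-depth of clay below the ground surface: z = 3.8 + 2.5/2 = 5.05 m.
Total vertical stress at mid-clay: σ_v = 19.8×3.8 + 17.5×1.25 = 97.115 kPa.
Pore pressure: u = 9.81×(5.05 − 0) = 49.541 kPa.
Initial effective stress: σ'_0 = σ_v − u = 97.115 − 49.541 = 47.574 kPa.
Stress increase at mid-clay by the 2:1 spreading method:
Δσ = qB/(B+z) = 100×3.2/(3.2+5.05) = 38.788 kPa
Final effective stress: σ'_f = 47.574 + 38.788 = 86.362 kPa.
σ'_f = 86.362 ≤ σ'_p = 153 kPa, so the clay remains overconsolidated and only the recompression index applies:
S_c = C_r·H/(1+e₀)·log₁₀(σ'_f/σ'_0) = 0.087×2.5/1.89×log₁₀(86.362/47.574)
    = 0.11508 × 0.25895 = 0.0298 m

S_c ≈ 0.0298 m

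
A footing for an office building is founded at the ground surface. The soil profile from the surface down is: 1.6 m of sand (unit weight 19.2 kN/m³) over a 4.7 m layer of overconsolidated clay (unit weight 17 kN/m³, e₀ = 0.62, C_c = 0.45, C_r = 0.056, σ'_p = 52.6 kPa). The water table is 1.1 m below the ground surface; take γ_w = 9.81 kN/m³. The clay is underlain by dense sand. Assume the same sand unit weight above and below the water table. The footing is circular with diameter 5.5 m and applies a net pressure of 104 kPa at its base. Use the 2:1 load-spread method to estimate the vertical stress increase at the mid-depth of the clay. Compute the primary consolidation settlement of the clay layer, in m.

S_c ≈ 0.238 m

Mid-depth of clay below the ground surface: z = 1.6 + 4.7/2 = 3.95 m.
Total vertical stress at mid-clay: σ_v = 19.2×1.6 + 17×2.35 = 70.67 kPa.
Pore pressure: u = 9.81×(3.95 − 1.1) = 27.959 kPa.
Initial effective stress: σ'_0 = σ_v − u = 70.67 − 27.959 = 42.711 kPa.
Stress increase at mid-clay by the 2:1 spreading method:
Δσ ≈ qD²/(D+z)² = 104×5.5²/(5.5+3.95)² = 35.229 kPa
Final effective stress: σ'_f = 42.711 + 35.229 = 77.94 kPa.
σ'_f = 77.94 > σ'_p = 52.6 kPa, so the stress path crosses the preconsolidation pressure — recompression up to σ'_p, then virgin compression beyond:
S_c = H/(1+e₀)·[C_r·log₁₀(σ'_p/σ'_0) + C_c·log₁₀(σ'_f/σ'_p)]
    = 4.7/1.62 × [0.056×log₁₀(52.6/42.711) + 0.45×log₁₀(77.94/52.6)]
    = 2.9012 × [0.005065 + 0.076849] = 0.2376 m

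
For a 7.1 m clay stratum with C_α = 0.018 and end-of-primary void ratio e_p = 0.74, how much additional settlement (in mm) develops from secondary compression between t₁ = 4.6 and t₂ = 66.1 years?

Secondary compression: S_s = C_α·H/(1+e_p)·log₁₀(t₂/t₁)
S_s = 0.018×7.1/(1+0.74)×log₁₀(66.1/4.6)
    = 0.07345 × 1.157 = 0.08501 m

S_s ≈ 85 mm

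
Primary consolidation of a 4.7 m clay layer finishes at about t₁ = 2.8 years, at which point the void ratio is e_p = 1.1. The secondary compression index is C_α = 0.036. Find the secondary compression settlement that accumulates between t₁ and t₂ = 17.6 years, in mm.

S_s ≈ 64.3 mm

Secondary compression: S_s = C_α·H/(1+e_p)·log₁₀(t₂/t₁)
S_s = 0.036×4.7/(1+1.1)×log₁₀(17.6/2.8)
    = 0.08057 × 0.7984 = 0.06432 m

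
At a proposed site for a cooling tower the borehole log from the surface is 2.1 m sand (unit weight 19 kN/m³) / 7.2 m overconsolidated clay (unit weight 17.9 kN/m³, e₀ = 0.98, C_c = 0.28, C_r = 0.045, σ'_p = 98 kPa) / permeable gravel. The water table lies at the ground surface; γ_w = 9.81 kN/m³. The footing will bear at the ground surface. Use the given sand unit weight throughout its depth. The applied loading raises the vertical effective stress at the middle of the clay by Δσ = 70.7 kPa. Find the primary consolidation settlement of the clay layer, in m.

S_c ≈ 0.136 m

Mid-depth of clay below the ground surface: z = 2.1 + 7.2/2 = 5.7 m.
Total vertical stress at mid-clay: σ_v = 19×2.1 + 17.9×3.6 = 104.34 kPa.
Pore pressure: u = 9.81×(5.7 − 0) = 55.917 kPa.
Initial effective stress: σ'_0 = σ_v − u = 104.34 − 55.917 = 48.423 kPa.
Final effective stress: σ'_f = 48.423 + 70.7 = 119.12 kPa.
σ'_f = 119.12 > σ'_p = 98 kPa, so the stress path crosses the preconsolidation pressure — recompression up to σ'_p, then virgin compression beyond:
S_c = H/(1+e₀)·[C_r·log₁₀(σ'_p/σ'_0) + C_c·log₁₀(σ'_f/σ'_p)]
    = 7.2/1.98 × [0.045×log₁₀(98/48.423) + 0.28×log₁₀(119.12/98)]
    = 3.6364 × [0.013778 + 0.023732] = 0.1364 m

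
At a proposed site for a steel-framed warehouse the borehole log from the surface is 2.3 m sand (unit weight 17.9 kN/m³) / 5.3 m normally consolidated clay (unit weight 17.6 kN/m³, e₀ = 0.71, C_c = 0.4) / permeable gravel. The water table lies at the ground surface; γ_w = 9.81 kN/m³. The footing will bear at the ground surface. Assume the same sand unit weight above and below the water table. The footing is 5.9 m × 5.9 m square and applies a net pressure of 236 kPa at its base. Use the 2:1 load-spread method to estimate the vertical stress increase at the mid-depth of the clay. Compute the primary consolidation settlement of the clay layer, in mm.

S_c ≈ 550 mm

Mid-depth of clay below the ground surface: z = 2.3 + 5.3/2 = 4.95 m.
Total vertical stress at mid-clay: σ_v = 17.9×2.3 + 17.6×2.65 = 87.81 kPa.
Pore pressure: u = 9.81×(4.95 − 0) = 48.56 kPa.
Initial effective stress: σ'_0 = σ_v − u = 87.81 − 48.56 = 39.25 kPa.
Stress increase at mid-clay by the 2:1 spreading method:
Δσ = qBL/((B+z)(L+z)) = 236×5.9×5.9/((5.9+4.95)(5.9+4.95)) = 69.784 kPa
Final effective stress: σ'_f = σ'_0 + Δσ = 39.25 + 69.784 = 109.03 kPa.
Normally consolidated clay, so the full stress increment lies on the virgin compression line:
S_c = C_c·H/(1+e₀)·log₁₀(σ'_f/σ'_0) = 0.4×5.3/(1+0.71)×log₁₀(109.03/39.25)
    = 1.2398 × 0.44371 = 0.5501 m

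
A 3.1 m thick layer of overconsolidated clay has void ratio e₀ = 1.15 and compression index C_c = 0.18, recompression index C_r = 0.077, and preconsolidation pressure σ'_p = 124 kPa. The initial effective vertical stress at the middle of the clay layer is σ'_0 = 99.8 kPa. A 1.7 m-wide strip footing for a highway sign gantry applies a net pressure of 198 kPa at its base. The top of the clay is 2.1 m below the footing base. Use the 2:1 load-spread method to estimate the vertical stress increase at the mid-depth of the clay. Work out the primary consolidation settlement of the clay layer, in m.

S_c ≈ 0.0411 m

Mid-depth of clay below the footing base: z = 2.1 + 3.1/2 = 3.65 m.
Stress increase at mid-clay by the 2:1 spreading method:
Δσ = qB/(B+z) = 198×1.7/(1.7+3.65) = 62.916 kPa
Final effective stress: σ'_f = 99.8 + 62.916 = 162.72 kPa.
σ'_f = 162.72 > σ'_p = 124 kPa, so the stress path crosses the preconsolidation pressure — recompression up to σ'_p, then virgin compression beyond:
S_c = H/(1+e₀)·[C_r·log₁₀(σ'_p/σ'_0) + C_c·log₁₀(σ'_f/σ'_p)]
    = 3.1/2.15 × [0.077×log₁₀(124/99.8) + 0.18×log₁₀(162.72/124)]
    = 1.4419 × [0.0072604 + 0.021243] = 0.0411 m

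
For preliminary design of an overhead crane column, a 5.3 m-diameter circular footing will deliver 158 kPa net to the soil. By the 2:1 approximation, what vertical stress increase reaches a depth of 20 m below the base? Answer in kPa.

By the 2:1 method the load spreads at 1 horizontal : 2 vertical, so at depth z the loaded area has grown by z in each plan dimension:
Δσ ≈ qD²/(D+z)² = 158×5.3²/(5.3+20)² = 6.9337 kPa

Δσ_z ≈ 6.93 kPa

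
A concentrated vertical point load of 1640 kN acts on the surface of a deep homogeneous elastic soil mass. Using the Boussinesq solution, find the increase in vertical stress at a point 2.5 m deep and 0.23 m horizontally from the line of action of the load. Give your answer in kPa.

Δσ_z ≈ 123 kPa

Boussinesq vertical stress below a point load on an elastic half-space:
Δσ_z = 3P/(2πz²) · [1 + (r/z)²]^(−5/2)
r/z = 0.23/2.5 = 0.092; [1+(r/z)²]^(−5/2) = 0.97915.
Δσ_z = 3×1640/(2π×2.5²) × 0.97915 = 125.29 × 0.97915 = 122.7 kPa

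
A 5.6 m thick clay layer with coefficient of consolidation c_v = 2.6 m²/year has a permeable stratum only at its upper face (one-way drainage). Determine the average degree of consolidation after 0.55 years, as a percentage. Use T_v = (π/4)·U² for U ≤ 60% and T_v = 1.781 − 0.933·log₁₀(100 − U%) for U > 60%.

U ≈ 24.1 %

Drainage path length: H_d = H = 5.6 m (single drainage).
T_v = c_v·t/H_d² = 2.6×0.55/5.6² = 0.045599.
T_v = 0.045599 corresponds to the U ≤ 60% branch:
U = √(4T_v/π) = 0.241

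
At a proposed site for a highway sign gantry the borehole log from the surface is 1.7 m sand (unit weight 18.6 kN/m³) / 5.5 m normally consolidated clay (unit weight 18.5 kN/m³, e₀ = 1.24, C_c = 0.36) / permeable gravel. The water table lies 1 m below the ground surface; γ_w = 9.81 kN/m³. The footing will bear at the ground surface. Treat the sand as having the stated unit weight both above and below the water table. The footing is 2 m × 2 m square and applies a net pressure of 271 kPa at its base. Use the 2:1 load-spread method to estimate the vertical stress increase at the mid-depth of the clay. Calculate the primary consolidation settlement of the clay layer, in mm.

Mid-depth of clay below the ground surface: z = 1.7 + 5.5/2 = 4.45 m.
Total vertical stress at mid-clay: σ_v = 18.6×1.7 + 18.5×2.75 = 82.495 kPa.
Pore pressure: u = 9.81×(4.45 − 1) = 33.845 kPa.
Initial effective stress: σ'_0 = σ_v − u = 82.495 − 33.845 = 48.65 kPa.
Stress increase at mid-clay by the 2:1 spreading method:
Δσ = qBL/((B+z)(L+z)) = 271×2×2/((2+4.45)(2+4.45)) = 26.056 kPa
Final effective stress: σ'_f = σ'_0 + Δσ = 48.65 + 26.056 = 74.706 kPa.
Normally consolidated clay, so the full stress increment lies on the virgin compression line:
S_c = C_c·H/(1+e₀)·log₁₀(σ'_f/σ'_0) = 0.36×5.5/(1+1.24)×log₁₀(74.706/48.65)
    = 0.88393 × 0.18627 = 0.1646 m

S_c ≈ 165 mm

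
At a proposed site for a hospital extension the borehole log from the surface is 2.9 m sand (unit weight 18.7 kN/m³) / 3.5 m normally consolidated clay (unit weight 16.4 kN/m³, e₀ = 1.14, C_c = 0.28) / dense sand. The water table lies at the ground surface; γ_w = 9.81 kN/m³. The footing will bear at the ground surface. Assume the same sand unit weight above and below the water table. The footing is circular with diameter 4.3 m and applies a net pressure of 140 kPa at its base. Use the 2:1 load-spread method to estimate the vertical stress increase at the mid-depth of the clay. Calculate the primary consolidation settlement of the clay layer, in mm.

Mid-depth of clay below the ground surface: z = 2.9 + 3.5/2 = 4.65 m.
Total vertical stress at mid-clay: σ_v = 18.7×2.9 + 16.4×1.75 = 82.93 kPa.
Pore pressure: u = 9.81×(4.65 − 0) = 45.617 kPa.
Initial effective stress: σ'_0 = σ_v − u = 82.93 − 45.617 = 37.313 kPa.
Stress increase at mid-clay by the 2:1 spreading method:
Δσ ≈ qD²/(D+z)² = 140×4.3²/(4.3+4.65)² = 32.316 kPa
Final effective stress: σ'_f = σ'_0 + Δσ = 37.313 + 32.316 = 69.629 kPa.
Normally consolidated clay, so the full stress increment lies on the virgin compression line:
S_c = C_c·H/(1+e₀)·log₁₀(σ'_f/σ'_0) = 0.28×3.5/(1+1.14)×log₁₀(69.629/37.313)
    = 0.45794 × 0.27093 = 0.1241 m

S_c ≈ 124 mm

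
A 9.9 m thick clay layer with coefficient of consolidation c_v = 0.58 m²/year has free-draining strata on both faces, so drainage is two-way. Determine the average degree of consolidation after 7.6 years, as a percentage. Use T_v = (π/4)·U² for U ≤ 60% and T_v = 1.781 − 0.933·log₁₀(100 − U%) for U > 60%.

Drainage path length: H_d = H/2 = 4.95 m (double drainage).
T_v = c_v·t/H_d² = 0.58×7.6/4.95² = 0.1799.
T_v = 0.1799 corresponds to the U ≤ 60% branch:
U = √(4T_v/π) = 0.4786

U ≈ 47.9 %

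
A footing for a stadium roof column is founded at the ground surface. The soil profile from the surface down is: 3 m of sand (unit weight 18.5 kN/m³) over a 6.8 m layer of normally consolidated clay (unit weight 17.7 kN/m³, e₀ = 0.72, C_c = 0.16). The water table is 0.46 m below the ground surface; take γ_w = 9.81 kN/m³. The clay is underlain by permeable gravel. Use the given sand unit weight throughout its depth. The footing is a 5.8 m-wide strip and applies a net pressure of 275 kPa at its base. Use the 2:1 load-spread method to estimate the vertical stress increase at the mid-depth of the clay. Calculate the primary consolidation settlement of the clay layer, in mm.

Mid-depth of clay below the ground surface: z = 3 + 6.8/2 = 6.4 m.
Total vertical stress at mid-clay: σ_v = 18.5×3 + 17.7×3.4 = 115.68 kPa.
Pore pressure: u = 9.81×(6.4 − 0.46) = 58.271 kPa.
Initial effective stress: σ'_0 = σ_v − u = 115.68 − 58.271 = 57.409 kPa.
Stress increase at mid-clay by the 2:1 spreading method:
Δσ = qB/(B+z) = 275×5.8/(5.8+6.4) = 130.74 kPa
Final effective stress: σ'_f = σ'_0 + Δσ = 57.409 + 130.74 = 188.15 kPa.
Normally consolidated clay, so the full stress increment lies on the virgin compression line:
S_c = C_c·H/(1+e₀)·log₁₀(σ'_f/σ'_0) = 0.16×6.8/(1+0.72)×log₁₀(188.15/57.409)
    = 0.63256 × 0.51552 = 0.3261 m

S_c ≈ 326 mm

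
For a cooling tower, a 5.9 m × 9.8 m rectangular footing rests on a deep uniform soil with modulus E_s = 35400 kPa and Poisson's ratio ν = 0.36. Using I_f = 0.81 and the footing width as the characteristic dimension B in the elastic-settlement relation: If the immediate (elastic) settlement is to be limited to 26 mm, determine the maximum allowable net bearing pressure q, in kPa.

S_e = q·B·(1−ν²)/E_s · I_f  ⇒  q = S_e·E_s / (B·(1−ν²)·I_f).
q = 0.026 × 35400 / (5.9 × 0.8704 × 0.81) = 221.3 kPa

q ≈ 221 kPa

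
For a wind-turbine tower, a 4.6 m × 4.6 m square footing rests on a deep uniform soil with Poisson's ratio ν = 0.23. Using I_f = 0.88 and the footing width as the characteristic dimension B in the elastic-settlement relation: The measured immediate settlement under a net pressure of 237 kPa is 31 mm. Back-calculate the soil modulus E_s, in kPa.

E_s ≈ 29300 kPa

S_e = q·B·(1−ν²)/E_s · I_f  ⇒  E_s = q·B·(1−ν²)·I_f / S_e.
E_s = 237 × 4.6 × 0.9471 × 0.88 / 0.031 = 29310 kPa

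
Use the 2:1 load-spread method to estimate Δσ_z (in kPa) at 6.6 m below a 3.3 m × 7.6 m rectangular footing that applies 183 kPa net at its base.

By the 2:1 method the load spreads at 1 horizontal : 2 vertical, so at depth z the loaded area has grown by z in each plan dimension:
Δσ = qBL/((B+z)(L+z)) = 183×3.3×7.6/((3.3+6.6)(7.6+6.6)) = 32.648 kPa

Δσ_z ≈ 32.6 kPa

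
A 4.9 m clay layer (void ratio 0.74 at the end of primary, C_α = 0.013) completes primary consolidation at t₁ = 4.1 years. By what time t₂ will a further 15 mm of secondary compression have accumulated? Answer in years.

S_s = C_α·H/(1+e_p)·log₁₀(t₂/t₁) ⇒ log₁₀(t₂/t₁) = S_s·(1+e_p)/(C_α·H).
log₁₀(t₂/t₁) = 0.015 × (1+0.74) / (0.013×4.9) = 0.4097
t₂ = t₁ × 10^0.4097 = 4.1 × 2.569 = 10.53 years

t₂ ≈ 10.5 years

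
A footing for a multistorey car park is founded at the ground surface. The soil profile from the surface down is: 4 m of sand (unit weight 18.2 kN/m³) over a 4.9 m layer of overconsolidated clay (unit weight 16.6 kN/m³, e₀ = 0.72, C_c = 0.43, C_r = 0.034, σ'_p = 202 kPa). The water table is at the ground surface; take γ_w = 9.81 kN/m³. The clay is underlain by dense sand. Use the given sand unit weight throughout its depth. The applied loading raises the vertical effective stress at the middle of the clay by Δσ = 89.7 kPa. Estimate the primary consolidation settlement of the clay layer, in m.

Mid-depth of clay below the ground surface: z = 4 + 4.9/2 = 6.45 m.
Total vertical stress at mid-clay: σ_v = 18.2×4 + 16.6×2.45 = 113.47 kPa.
Pore pressure: u = 9.81×(6.45 − 0) = 63.275 kPa.
Initial effective stress: σ'_0 = σ_v − u = 113.47 − 63.275 = 50.195 kPa.
Final effective stress: σ'_f = 50.195 + 89.7 = 139.9 kPa.
σ'_f = 139.9 ≤ σ'_p = 202 kPa, so the clay remains overconsolidated and only the recompression index applies:
S_c = C_r·H/(1+e₀)·log₁₀(σ'_f/σ'_0) = 0.034×4.9/1.72×log₁₀(139.9/50.195)
    = 0.096859 × 0.44516 = 0.04312 m

S_c ≈ 0.0431 m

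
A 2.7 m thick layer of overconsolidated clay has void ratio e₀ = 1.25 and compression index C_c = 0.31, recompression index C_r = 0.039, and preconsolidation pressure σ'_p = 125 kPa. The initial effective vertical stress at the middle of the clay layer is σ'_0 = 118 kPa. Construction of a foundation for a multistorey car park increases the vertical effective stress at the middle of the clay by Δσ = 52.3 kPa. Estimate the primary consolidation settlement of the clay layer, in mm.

Final effective stress: σ'_f = 118 + 52.3 = 170.3 kPa.
σ'_f = 170.3 > σ'_p = 125 kPa, so the stress path crosses the preconsolidation pressure — recompression up to σ'_p, then virgin compression beyond:
S_c = H/(1+e₀)·[C_r·log₁₀(σ'_p/σ'_0) + C_c·log₁₀(σ'_f/σ'_p)]
    = 2.7/2.25 × [0.039×log₁₀(125/118) + 0.31×log₁₀(170.3/125)]
    = 1.2 × [0.00097609 + 0.041634] = 0.05113 m

S_c ≈ 51.1 mm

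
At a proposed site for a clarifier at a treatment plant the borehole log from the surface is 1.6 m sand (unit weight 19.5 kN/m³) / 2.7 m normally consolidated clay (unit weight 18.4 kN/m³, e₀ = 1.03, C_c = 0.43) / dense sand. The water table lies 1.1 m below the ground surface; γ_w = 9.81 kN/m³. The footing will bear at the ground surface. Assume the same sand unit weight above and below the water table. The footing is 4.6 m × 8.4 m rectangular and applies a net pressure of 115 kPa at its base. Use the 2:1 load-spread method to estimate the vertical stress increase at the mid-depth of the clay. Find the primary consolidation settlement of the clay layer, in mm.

Mid-depth of clay below the ground surface: z = 1.6 + 2.7/2 = 2.95 m.
Total vertical stress at mid-clay: σ_v = 19.5×1.6 + 18.4×1.35 = 56.04 kPa.
Pore pressure: u = 9.81×(2.95 − 1.1) = 18.149 kPa.
Initial effective stress: σ'_0 = σ_v − u = 56.04 − 18.149 = 37.891 kPa.
Stress increase at mid-clay by the 2:1 spreading method:
Δσ = qBL/((B+z)(L+z)) = 115×4.6×8.4/((4.6+2.95)(8.4+2.95)) = 51.855 kPa
Final effective stress: σ'_f = σ'_0 + Δσ = 37.891 + 51.855 = 89.746 kPa.
Normally consolidated clay, so the full stress increment lies on the virgin compression line:
S_c = C_c·H/(1+e₀)·log₁₀(σ'_f/σ'_0) = 0.43×2.7/(1+1.03)×log₁₀(89.746/37.891)
    = 0.57192 × 0.37448 = 0.2142 m

S_c ≈ 214 mm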